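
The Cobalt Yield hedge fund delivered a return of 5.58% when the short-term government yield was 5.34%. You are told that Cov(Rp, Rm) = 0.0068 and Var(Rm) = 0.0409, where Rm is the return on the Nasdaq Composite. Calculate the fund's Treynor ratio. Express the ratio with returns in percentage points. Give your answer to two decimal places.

β = Cov / Var = 0.0068 / 0.0409 = 0.1663
Treynor = (Rp − Rf) / β = (5.58% − 5.34%) / 0.1663 = 0.24 / 0.1663 = 1.4432

1.44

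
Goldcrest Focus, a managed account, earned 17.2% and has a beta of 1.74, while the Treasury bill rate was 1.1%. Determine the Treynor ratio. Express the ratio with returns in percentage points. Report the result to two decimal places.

9.25

Treynor = (Rp − Rf) / β = (17.2% − 1.1%) / 1.74 = 16.10 / 1.74 = 9.2529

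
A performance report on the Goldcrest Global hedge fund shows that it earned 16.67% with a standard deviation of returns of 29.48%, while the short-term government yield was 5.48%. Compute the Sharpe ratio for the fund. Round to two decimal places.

0.38

Sharpe = (Rp − Rf) / σp = (16.67% − 5.48%) / 29.48% = 11.19% / 29.48% = 0.3796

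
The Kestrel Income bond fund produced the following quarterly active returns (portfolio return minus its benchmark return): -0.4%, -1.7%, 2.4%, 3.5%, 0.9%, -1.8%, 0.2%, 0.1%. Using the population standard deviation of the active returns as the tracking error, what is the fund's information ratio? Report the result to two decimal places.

r̄ = (-0.4 − 1.7 + 2.4 + 3.5 + 0.9 − 1.8 + 0.2 + 0.1) / 8 = 3.20 / 8 = 0.4000%
Σ(r − r̄)² = (-0.4 − 0.4000)² + (-1.7 − 0.4000)² + … = 23.8800
population σ = √(23.8800 / 8) = √2.9850 = 1.7277%
IR = r̄ / tracking error = 0.4000 / 1.7277 = 0.2315

0.23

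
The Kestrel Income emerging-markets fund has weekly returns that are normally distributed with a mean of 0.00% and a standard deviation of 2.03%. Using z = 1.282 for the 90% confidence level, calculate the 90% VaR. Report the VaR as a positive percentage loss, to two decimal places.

VaR (as % loss) = −(μ − z·σ) = −(0.00% − 1.282 × 2.03%) = −(-2.60246%) = 2.60246%

2.60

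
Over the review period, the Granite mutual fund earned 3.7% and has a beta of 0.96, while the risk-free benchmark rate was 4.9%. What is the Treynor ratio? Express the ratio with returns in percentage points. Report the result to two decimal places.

Treynor = (Rp − Rf) / β = (3.7% − 4.9%) / 0.96 = -1.20 / 0.96 = -1.2500

-1.25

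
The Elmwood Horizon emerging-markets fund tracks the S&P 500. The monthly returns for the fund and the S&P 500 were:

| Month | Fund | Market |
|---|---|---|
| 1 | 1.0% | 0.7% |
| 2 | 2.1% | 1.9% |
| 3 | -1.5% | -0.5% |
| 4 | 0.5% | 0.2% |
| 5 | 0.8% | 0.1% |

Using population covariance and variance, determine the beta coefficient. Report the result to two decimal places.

1.30

r̄p = 0.5800%,  r̄m = 0.4800%
Cov = Σ(rp − r̄p)(rm − r̄m) / 5 = 0.8456
Var(rm) = Σ(rm − r̄m)² / 5 = 0.6496
β = Cov / Var = 0.8456 / 0.6496 = 1.3017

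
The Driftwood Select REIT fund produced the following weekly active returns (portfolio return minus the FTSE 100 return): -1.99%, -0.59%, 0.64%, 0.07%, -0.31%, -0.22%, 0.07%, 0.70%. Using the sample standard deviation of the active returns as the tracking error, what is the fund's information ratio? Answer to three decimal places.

Mean return μ = -1.630 / 8 = -0.2038%
Σ(r − μ)² = (-1.99 − (-0.2038))² + (-0.59 − (-0.2038))² + … = 5.0300
sample σ = √(5.0300 / 7) = √0.7186 = 0.8477%
IR = μ / tracking error = -0.2038 / 0.8477 = -0.2404

-0.240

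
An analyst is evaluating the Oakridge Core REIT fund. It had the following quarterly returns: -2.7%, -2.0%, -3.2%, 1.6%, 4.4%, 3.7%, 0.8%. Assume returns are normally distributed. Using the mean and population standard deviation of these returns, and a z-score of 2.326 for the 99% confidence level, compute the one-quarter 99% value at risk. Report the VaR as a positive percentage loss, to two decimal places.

6.26

Mean return μ = 2.60 / 7 = 0.3714%
Σ(r − μ)² = (-2.7 − 0.3714)² + (-2 − 0.3714)² + (-3.2 − 0.3714)² + … = 56.8143
population σ = √(56.8143 / 7) = √8.1163 = 2.8489%
VaR = −(μ − z·σ) = −(0.3714 − 2.326 × 2.8489) = −(-6.2551) = 6.2551%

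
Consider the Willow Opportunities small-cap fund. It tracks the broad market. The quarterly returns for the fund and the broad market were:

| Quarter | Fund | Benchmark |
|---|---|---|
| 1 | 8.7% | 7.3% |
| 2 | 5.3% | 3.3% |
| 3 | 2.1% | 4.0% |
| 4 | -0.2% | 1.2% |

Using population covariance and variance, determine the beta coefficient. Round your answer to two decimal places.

1.37

r̄p = 3.9750%,  r̄m = 3.9500%
Cov = Σ(rp − r̄p)(rm − r̄m) / 4 = 6.5888
Var(rm) = Σ(rm − r̄m)² / 4 = 4.8025
β = Cov / Var = 6.5888 / 4.8025 = 1.3720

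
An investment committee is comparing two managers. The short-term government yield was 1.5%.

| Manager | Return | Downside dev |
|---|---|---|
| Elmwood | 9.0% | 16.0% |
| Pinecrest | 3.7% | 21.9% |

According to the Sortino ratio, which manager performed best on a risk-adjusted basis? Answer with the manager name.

Elmwood

Elmwood: Sortino ratio = (9.0% − 1.5%) / 16.0% = 0.469
Pinecrest: Sortino ratio = (3.7% − 1.5%) / 21.9% = 0.100
Highest: Elmwood (0.469).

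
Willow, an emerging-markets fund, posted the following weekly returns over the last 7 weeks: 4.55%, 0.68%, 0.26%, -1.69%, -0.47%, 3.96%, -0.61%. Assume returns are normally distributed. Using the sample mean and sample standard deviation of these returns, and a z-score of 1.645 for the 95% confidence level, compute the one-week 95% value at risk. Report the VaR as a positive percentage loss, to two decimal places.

Mean return r̄ = 6.680 / 7 = 0.9543%
Σ(r − r̄)² = (4.55 − 0.9543)² + (0.68 − 0.9543)² + … = 33.9886
σ = √[33.9886 / 6] = 2.3801%
VaR = −(r̄ − z·σ) = −(0.9543 − 1.645 × 2.3801) = −(-2.9610) = 2.9610%

2.96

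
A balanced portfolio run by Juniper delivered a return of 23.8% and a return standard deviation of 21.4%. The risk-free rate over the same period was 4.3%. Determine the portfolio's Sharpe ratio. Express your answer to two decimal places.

0.91

Sharpe = (Rp − Rf) / σp = (23.8% − 4.3%) / 21.4% = 19.50% / 21.4% = 0.9112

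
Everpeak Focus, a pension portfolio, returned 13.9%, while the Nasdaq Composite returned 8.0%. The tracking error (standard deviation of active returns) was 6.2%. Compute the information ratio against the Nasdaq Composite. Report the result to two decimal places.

0.95

IR = (Rp − Rb) / TE = (13.9% − 8.0%) / 6.2% = 5.90% / 6.2% = 0.9516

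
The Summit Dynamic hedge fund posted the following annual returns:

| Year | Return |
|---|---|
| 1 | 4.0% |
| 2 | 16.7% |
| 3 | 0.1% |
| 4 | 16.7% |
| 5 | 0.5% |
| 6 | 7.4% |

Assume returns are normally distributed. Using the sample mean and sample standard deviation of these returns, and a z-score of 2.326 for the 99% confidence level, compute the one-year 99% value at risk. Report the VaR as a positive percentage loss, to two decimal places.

10.00

μ = (4 + 16.7 + 0.1 + 16.7 + 0.5 + 7.4) / 6 = 7.5667%
Σ(r − μ)² = (4 − 7.5667)² + (16.7 − 7.5667)² + … = 285.2733
sample σ = √(285.2733 / 5) = √57.0547 = 7.5535%
VaR = −(μ − z·σ) = −(7.5667 − 2.326 × 7.5535) = −(-10.0027) = 10.0027%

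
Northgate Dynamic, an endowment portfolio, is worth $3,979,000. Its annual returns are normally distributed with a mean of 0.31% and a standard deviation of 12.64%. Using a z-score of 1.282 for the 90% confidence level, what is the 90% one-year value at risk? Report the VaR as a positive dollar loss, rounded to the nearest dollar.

$632,441

Return at the 90% tail: μ − z·σ = 0.31% − 1.282 × 12.64% = 0.31 − 16.20448 = -15.89448%
VaR = −(-15.89448%) × $3,979,000 = 15.89448% × $3,979,000 = $632,441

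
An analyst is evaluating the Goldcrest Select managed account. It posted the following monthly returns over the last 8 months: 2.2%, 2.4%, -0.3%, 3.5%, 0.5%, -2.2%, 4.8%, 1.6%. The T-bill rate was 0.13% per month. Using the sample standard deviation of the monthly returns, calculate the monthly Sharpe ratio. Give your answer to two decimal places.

0.65

Mean return r̄ = 12.50 / 8 = 1.5625%
Σ(r − r̄)² = 34.0988; sample σ = √(34.0988/7) = 2.2071%
Sharpe = (r̄ − rf) / σ = (1.5625 − 0.13) / 2.2071 = 1.4325 / 2.2071 = 0.6490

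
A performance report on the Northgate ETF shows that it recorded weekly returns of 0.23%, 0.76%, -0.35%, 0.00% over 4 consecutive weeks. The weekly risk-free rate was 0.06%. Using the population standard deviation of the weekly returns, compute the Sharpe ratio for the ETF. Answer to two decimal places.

r̄ = (0.23 + 0.76 − 0.35 + 0) / 4 = 0.640 / 4 = 0.1600%
Population std dev = √[0.6506 / 4] = 0.4033%
Sharpe = (r̄ − rf) / σ = (0.1600 − 0.06) / 0.4033 = 0.1000 / 0.4033 = 0.2480

0.25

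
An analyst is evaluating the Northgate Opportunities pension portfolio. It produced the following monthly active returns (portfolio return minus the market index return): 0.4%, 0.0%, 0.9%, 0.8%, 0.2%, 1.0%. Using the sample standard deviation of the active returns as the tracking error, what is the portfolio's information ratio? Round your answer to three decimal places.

1.346

Mean return r̄ = 3.30 / 6 = 0.5500%
Sample std dev = √[0.8350 / 5] = 0.4087%
IR = r̄ / tracking error = 0.5500 / 0.4087 = 1.3457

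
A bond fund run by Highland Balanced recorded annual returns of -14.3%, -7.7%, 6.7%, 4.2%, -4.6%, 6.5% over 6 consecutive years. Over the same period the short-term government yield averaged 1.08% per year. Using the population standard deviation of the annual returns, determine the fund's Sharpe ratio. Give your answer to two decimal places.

Mean return r̄ = -9.20 / 6 = -1.5333%
Population std dev = √[375.6133 / 6] = 7.9122%
Sharpe = (r̄ − rf) / σ = (-1.5333 − 1.08) / 7.9122 = -2.6133 / 7.9122 = -0.3303

-0.33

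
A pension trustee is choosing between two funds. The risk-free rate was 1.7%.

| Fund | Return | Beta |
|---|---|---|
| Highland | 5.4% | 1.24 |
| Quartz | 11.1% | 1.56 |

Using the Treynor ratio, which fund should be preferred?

Highland: Treynor = (5.4% − 1.7%) / 1.24 = 2.984
Quartz: Treynor = (11.1% − 1.7%) / 1.56 = 6.026
Highest: Quartz (6.026).

Quartz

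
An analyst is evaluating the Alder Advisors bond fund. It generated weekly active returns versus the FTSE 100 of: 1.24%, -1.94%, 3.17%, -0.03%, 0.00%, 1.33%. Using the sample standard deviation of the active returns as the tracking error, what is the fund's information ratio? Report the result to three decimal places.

0.366

Mean return r̄ = 3.770 / 6 = 0.6283%
Σ(r − r̄)² = (1.24 − 0.6283)² + (-1.94 − 0.6283)² + … = 14.7511
sample σ = √(14.7511 / 5) = √2.9502 = 1.7176%
IR = r̄ / tracking error = 0.6283 / 1.7176 = 0.3658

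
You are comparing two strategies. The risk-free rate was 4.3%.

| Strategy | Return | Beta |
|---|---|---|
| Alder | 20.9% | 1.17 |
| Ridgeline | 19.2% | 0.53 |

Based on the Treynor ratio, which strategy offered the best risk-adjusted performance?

Alder: Treynor = (20.9% − 4.3%) / 1.17 = 14.188
Ridgeline: Treynor = (19.2% − 4.3%) / 0.53 = 28.113
Highest: Ridgeline (28.113).

Ridgeline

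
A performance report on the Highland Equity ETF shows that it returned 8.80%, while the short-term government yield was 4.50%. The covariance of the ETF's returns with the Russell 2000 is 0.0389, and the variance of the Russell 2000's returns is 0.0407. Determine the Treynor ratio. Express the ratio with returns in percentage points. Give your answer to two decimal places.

β = Cov / Var = 0.0389 / 0.0407 = 0.9558
Treynor = (Rp − Rf) / β = (8.80% − 4.50%) / 0.9558 = 4.30 / 0.9558 = 4.4988

4.50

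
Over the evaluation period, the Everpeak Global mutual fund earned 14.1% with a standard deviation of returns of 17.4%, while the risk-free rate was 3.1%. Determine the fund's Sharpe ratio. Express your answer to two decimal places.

Sharpe = (Rp − Rf) / σp = (14.1% − 3.1%) / 17.4% = 11.00% / 17.4% = 0.6322

0.63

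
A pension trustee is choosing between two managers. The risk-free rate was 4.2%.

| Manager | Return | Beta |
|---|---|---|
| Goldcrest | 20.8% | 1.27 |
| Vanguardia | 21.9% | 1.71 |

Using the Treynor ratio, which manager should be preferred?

Goldcrest

Goldcrest: Treynor = (20.8% − 4.2%) / 1.27 = 13.071
Vanguardia: Treynor = (21.9% − 4.2%) / 1.71 = 10.351
Highest: Goldcrest (13.071).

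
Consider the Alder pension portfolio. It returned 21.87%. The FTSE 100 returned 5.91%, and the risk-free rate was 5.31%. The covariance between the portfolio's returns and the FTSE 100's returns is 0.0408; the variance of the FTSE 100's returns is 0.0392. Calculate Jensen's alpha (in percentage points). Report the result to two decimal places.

β = Cov / Var = 0.0408 / 0.0392 = 1.0408
E[R] = Rf + β(Rm − Rf) = 5.31% + 1.0408 × (5.91% − 5.31%) = 5.9345%
α = Rp − E[R] = 21.87% − 5.9345% = 15.9355

15.94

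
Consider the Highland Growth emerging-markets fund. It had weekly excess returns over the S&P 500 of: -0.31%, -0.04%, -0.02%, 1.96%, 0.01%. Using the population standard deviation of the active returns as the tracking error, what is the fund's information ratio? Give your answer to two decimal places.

0.39

μ = (-0.31 − 0.04 − 0.02 + 1.96 + 0.01) / 5 = 0.3200%
Population std dev = √[3.4278 / 5] = 0.8280%
IR = μ / tracking error = 0.3200 / 0.8280 = 0.3865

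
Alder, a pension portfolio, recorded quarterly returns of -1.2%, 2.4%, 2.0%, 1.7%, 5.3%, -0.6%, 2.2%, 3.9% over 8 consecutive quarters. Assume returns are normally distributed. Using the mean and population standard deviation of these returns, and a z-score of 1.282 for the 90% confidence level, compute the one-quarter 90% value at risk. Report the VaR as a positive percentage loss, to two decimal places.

0.59

μ = (-1.2 + 2.4 + 2 + 1.7 + 5.3 − 0.6 + 2.2 + 3.9) / 8 = 15.70 / 8 = 1.9625%
Σ(r − μ)² = 31.7788; population σ = √(31.7788/8) = 1.9931%
VaR = −(μ − z·σ) = −(1.9625 − 1.282 × 1.9931) = −(-0.5927) = 0.5927%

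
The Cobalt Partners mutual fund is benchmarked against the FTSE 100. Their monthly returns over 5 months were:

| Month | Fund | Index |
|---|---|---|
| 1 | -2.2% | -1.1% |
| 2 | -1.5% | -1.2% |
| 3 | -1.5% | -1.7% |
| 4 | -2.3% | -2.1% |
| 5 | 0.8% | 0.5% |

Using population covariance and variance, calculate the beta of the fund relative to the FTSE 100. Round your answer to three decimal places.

r̄p = -1.3400%,  r̄m = -1.1200%
Cov = Σ(rp − r̄p)(rm − r̄m) / 5 = 0.8992
Var(rm) = Σ(rm − r̄m)² / 5 = 0.7856
β = Cov / Var = 0.8992 / 0.7856 = 1.1446

1.145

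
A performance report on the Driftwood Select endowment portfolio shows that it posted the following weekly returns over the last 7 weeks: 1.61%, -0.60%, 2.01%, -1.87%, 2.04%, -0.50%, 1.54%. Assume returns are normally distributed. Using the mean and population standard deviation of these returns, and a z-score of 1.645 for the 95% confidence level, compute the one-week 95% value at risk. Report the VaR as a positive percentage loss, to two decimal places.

μ = (1.61 − 0.6 + 2.01 − 1.87 + 2.04 − 0.5 + 1.54) / 7 = 0.6043%
Σ(r − μ)² = 14.7162; population σ = √(14.7162/7) = 1.4499%
VaR = −(μ − z·σ) = −(0.6043 − 1.645 × 1.4499) = −(-1.7808) = 1.7808%

1.78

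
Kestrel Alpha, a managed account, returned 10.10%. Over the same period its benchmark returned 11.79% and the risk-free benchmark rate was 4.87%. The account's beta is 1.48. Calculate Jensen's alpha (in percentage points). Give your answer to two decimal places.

-5.01

CAPM expected return = Rf + β(Rm − Rf) = 4.87% + 1.48 × (11.79% − 4.87%) = 4.87 + 1.48 × 6.92 = 15.1116%
Jensen's α = Rp − E[R] = 10.10% − 15.1116% = -5.0116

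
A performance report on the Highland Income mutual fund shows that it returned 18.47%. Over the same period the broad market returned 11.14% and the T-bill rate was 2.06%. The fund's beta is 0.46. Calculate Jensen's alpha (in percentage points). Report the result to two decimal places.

CAPM expected return = Rf + β(Rm − Rf) = 2.06% + 0.46 × (11.14% − 2.06%) = 2.06 + 0.46 × 9.08 = 6.2368%
Jensen's α = Rp − E[R] = 18.47% − 6.2368% = 12.2332

12.23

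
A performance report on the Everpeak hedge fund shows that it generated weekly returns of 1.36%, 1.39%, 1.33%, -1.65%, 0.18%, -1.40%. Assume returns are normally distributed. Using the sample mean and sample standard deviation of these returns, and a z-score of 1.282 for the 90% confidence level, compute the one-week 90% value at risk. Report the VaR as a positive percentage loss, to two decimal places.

1.61

r̄ = (1.36 + 1.39 + 1.33 − 1.65 + 0.18 − 1.4) / 6 = 1.210 / 6 = 0.2017%
Sample std dev = √[10.0215 / 5] = 1.4157%
VaR = −(r̄ − z·σ) = −(0.2017 − 1.282 × 1.4157) = −(-1.6132) = 1.6132%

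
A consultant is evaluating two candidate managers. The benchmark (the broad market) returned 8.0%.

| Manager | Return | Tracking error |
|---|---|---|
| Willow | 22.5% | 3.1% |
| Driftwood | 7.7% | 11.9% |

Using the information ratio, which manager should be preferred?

Willow: IR = (22.5% − 8.0%) / 3.1% = 4.677
Driftwood: IR = (7.7% − 8.0%) / 11.9% = -0.025
Highest: Willow (4.677).

Willow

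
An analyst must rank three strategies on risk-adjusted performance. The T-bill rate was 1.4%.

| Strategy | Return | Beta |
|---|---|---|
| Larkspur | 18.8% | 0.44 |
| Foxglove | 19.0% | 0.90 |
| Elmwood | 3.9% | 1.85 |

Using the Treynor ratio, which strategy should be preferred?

Larkspur

Larkspur: Treynor = (18.8% − 1.4%) / 0.44 = 39.545
Foxglove: Treynor = (19.0% − 1.4%) / 0.90 = 19.556
Elmwood: Treynor = (3.9% − 1.4%) / 1.85 = 1.351
Highest: Larkspur (39.545).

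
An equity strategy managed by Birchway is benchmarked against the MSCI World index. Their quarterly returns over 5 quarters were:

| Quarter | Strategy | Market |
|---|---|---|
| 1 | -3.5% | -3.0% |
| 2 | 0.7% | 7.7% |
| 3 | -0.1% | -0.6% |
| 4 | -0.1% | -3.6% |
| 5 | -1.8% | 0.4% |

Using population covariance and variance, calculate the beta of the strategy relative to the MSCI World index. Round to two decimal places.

0.20

r̄p = -0.9600%,  r̄m = 0.1800%
Cov = Σ(rp − r̄p)(rm − r̄m) / 5 = 3.2908
Var(rm) = Σ(rm − r̄m)² / 5 = 16.3216
β = Cov / Var = 3.2908 / 16.3216 = 0.2016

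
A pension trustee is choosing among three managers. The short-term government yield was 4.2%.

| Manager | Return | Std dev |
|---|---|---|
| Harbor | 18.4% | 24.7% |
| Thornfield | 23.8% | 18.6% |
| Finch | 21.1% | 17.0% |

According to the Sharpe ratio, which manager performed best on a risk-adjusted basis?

Harbor: Sharpe ratio = (18.4% − 4.2%) / 24.7% = 0.575
Thornfield: Sharpe ratio = (23.8% − 4.2%) / 18.6% = 1.054
Finch: Sharpe ratio = (21.1% − 4.2%) / 17.0% = 0.994
Highest: Thornfield (1.054).

Thornfield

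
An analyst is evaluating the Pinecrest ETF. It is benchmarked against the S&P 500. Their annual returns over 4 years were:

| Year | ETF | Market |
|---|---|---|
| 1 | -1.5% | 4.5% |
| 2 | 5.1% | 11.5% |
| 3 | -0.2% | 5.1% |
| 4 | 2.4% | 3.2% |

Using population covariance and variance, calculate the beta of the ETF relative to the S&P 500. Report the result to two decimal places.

0.57

r̄p = 1.4500%,  r̄m = 6.0750%
Cov = Σ(rp − r̄p)(rm − r̄m) / 4 = 5.8313
Var(rm) = Σ(rm − r̄m)² / 4 = 10.2819
β = Cov / Var = 5.8313 / 10.2819 = 0.5671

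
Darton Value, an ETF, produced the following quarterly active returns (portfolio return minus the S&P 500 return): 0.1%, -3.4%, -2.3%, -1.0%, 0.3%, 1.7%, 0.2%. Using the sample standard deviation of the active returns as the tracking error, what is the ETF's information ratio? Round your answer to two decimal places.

r̄ = (0.1 − 3.4 − 2.3 − 1 + 0.3 + 1.7 + 0.2) / 7 = -0.6286%
Σ(r − r̄)² = (0.1 − (-0.6286))² + (-3.4 − (-0.6286))² + (-2.3 − (-0.6286))² + … = 18.1143
σ = √[18.1143 / 6] = 1.7375%
IR = r̄ / tracking error = -0.6286 / 1.7375 = -0.3618

-0.36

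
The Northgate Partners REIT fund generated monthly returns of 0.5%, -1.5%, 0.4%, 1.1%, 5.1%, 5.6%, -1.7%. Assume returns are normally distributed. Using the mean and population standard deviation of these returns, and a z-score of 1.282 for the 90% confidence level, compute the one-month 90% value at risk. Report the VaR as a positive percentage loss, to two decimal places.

2.11

μ = (0.5 − 1.5 + 0.4 + 1.1 + 5.1 + 5.6 − 1.7) / 7 = 1.3571%
Population std dev = √[51.2371 / 7] = 2.7055%
VaR = −(μ − z·σ) = −(1.3571 − 1.282 × 2.7055) = −(-2.1114) = 2.1114%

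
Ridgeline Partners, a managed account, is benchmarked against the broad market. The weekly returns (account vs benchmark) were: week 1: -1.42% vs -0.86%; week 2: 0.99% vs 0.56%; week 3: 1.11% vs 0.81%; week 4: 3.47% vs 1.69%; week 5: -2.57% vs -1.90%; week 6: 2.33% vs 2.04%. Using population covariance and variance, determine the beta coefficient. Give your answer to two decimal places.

1.46

r̄p = 0.6517%,  r̄m = 0.3900%
Cov = Σ(rp − r̄p)(rm − r̄m) / 6 = 2.7751
Var(rm) = Σ(rm − r̄m)² / 6 = 1.9041
β = Cov / Var = 2.7751 / 1.9041 = 1.4574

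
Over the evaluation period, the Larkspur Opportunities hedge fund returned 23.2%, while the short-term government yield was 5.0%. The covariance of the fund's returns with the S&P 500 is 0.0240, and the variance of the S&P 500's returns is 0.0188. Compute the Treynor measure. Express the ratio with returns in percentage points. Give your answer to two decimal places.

β = Cov / Var = 0.0240 / 0.0188 = 1.2766
Treynor = (Rp − Rf) / β = (23.2% − 5.0%) / 1.2766 = 18.20 / 1.2766 = 14.2566

14.26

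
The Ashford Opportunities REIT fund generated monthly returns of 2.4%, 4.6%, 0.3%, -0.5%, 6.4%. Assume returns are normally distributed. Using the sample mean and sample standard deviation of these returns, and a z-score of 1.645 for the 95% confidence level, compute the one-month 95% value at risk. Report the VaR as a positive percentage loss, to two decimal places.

2.11

r̄ = (2.4 + 4.6 + 0.3 − 0.5 + 6.4) / 5 = 13.20 / 5 = 2.6400%
Σ(r − r̄)² = (2.4 − 2.6400)² + (4.6 − 2.6400)² + (0.3 − 2.6400)² + … = 33.3720
sample σ = √(33.3720 / 4) = √8.3430 = 2.8884%
VaR = −(r̄ − z·σ) = −(2.6400 − 1.645 × 2.8884) = −(-2.1114) = 2.1114%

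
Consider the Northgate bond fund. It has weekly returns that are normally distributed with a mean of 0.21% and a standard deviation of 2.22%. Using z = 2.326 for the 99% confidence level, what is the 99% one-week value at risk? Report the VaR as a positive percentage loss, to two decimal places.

VaR (as % loss) = −(μ − z·σ) = −(0.21% − 2.326 × 2.22%) = −(-4.95372%) = 4.95372%

4.95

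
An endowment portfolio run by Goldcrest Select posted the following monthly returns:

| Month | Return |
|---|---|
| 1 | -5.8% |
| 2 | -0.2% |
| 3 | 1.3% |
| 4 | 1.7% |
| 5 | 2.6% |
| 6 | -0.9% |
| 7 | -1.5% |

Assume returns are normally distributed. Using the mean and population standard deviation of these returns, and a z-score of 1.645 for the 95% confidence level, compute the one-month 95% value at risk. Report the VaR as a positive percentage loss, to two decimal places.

r̄ = (-5.8 − 0.2 + 1.3 + 1.7 + 2.6 − 0.9 − 1.5) / 7 = -2.80 / 7 = -0.4000%
Population std dev = √[46.9600 / 7] = 2.5901%
VaR = −(r̄ − z·σ) = −(-0.4000 − 1.645 × 2.5901) = −(-4.6607) = 4.6607%

4.66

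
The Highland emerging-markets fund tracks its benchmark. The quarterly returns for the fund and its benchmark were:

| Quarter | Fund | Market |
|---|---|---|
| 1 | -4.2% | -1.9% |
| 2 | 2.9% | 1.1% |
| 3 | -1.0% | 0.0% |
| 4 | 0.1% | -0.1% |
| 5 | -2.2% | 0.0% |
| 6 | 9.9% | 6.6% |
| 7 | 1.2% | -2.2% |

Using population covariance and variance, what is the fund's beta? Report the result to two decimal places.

1.37

r̄p = 0.9571%,  r̄m = 0.5000%
Cov = Σ(rp − r̄p)(rm − r̄m) / 7 = 10.0729
Var(rm) = Σ(rm − r̄m)² / 7 = 7.3543
β = Cov / Var = 10.0729 / 7.3543 = 1.3697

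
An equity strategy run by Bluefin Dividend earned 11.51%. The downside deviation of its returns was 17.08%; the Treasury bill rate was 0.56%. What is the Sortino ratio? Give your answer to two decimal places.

0.64

Sortino = (Rp − Rf) / σd = (11.51% − 0.56%) / 17.08% = 10.95% / 17.08% = 0.6411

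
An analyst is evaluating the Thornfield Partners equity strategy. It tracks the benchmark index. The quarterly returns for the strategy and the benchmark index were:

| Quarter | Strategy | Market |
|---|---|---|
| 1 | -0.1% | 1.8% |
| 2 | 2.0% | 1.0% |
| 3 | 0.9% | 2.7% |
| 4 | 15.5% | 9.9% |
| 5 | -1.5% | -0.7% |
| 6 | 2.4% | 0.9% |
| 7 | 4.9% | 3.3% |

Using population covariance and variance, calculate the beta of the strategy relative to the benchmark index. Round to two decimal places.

1.58

r̄p = 3.4429%,  r̄m = 2.7000%
Cov = Σ(rp − r̄p)(rm − r̄m) / 7 = 16.0014
Var(rm) = Σ(rm − r̄m)² / 7 = 10.1000
β = Cov / Var = 16.0014 / 10.1000 = 1.5843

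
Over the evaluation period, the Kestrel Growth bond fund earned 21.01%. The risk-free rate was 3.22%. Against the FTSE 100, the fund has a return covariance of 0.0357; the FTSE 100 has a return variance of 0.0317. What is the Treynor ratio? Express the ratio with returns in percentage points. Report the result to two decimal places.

15.80

β = Cov / Var = 0.0357 / 0.0317 = 1.1262
Treynor = (Rp − Rf) / β = (21.01% − 3.22%) / 1.1262 = 17.79 / 1.1262 = 15.7965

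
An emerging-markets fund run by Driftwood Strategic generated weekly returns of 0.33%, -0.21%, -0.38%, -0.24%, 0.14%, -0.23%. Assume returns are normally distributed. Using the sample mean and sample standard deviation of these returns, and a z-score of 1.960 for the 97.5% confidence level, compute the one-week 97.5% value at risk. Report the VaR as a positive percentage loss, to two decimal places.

r̄ = (0.33 − 0.21 − 0.38 − 0.24 + 0.14 − 0.23) / 6 = -0.590 / 6 = -0.0983%
Σ(r − r̄)² = (0.33 − (-0.0983))² + (-0.21 − (-0.0983))² + (-0.38 − (-0.0983))² + … = 0.3695
σ = √[0.3695 / 5] = 0.2718%
VaR = −(r̄ − z·σ) = −(-0.0983 − 1.960 × 0.2718) = −(-0.6310) = 0.6310%

0.63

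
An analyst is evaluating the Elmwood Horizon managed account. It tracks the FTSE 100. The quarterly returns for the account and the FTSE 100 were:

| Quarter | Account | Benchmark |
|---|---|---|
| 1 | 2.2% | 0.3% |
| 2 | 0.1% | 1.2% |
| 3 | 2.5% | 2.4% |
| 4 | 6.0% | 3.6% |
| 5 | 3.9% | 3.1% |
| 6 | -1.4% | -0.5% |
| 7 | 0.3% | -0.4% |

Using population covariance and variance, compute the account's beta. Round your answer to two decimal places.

1.32

r̄p = 1.9429%,  r̄m = 1.3857%
Cov = Σ(rp − r̄p)(rm − r̄m) / 7 = 3.1720
Var(rm) = Σ(rm − r̄m)² / 7 = 2.4041
β = Cov / Var = 3.1720 / 2.4041 = 1.3194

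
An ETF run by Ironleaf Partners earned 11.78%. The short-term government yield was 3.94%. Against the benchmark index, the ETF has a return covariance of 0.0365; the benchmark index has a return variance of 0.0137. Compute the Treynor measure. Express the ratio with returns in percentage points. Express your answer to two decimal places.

2.94

β = Cov / Var = 0.0365 / 0.0137 = 2.6642
Treynor = (Rp − Rf) / β = (11.78% − 3.94%) / 2.6642 = 7.84 / 2.6642 = 2.9427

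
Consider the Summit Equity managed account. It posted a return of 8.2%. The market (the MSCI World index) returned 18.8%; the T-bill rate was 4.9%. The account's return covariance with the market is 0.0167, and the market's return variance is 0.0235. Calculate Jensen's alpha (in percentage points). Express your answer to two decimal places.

-6.58

β = Cov / Var = 0.0167 / 0.0235 = 0.7106
E[R] = Rf + β(Rm − Rf) = 4.9% + 0.7106 × (18.8% − 4.9%) = 14.7773%
α = Rp − E[R] = 8.2% − 14.7773% = -6.5773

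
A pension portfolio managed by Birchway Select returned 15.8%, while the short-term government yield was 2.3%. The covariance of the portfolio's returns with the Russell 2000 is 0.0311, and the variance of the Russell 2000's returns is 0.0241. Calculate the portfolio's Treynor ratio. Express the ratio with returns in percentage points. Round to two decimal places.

10.46

β = Cov / Var = 0.0311 / 0.0241 = 1.2905
Treynor = (Rp − Rf) / β = (15.8% − 2.3%) / 1.2905 = 13.50 / 1.2905 = 10.4611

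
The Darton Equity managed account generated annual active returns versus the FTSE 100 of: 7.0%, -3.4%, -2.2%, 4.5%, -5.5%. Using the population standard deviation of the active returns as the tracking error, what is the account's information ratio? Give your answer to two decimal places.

Mean return r̄ = 0.40 / 5 = 0.0800%
Σ(r − r̄)² = 115.8680; population σ = √(115.8680/5) = 4.8139%
IR = r̄ / tracking error = 0.0800 / 4.8139 = 0.0166

0.02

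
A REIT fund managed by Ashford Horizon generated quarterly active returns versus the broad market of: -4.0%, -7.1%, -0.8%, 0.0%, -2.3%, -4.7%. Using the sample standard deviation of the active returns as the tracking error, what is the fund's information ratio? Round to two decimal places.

-1.19

Mean return r̄ = -18.90 / 6 = -3.1500%
Sample std dev = √[34.8950 / 5] = 2.6418%
IR = r̄ / tracking error = -3.1500 / 2.6418 = -1.1924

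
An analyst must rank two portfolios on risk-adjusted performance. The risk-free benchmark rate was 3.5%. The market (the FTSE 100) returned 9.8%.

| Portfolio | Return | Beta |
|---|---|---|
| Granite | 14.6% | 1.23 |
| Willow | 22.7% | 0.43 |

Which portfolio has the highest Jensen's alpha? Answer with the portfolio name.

Granite: α = 14.6% − [3.5% + 1.23 × (9.8% − 3.5%)] = 3.351
Willow: α = 22.7% − [3.5% + 0.43 × (9.8% − 3.5%)] = 16.491
Highest: Willow (16.491).

Willow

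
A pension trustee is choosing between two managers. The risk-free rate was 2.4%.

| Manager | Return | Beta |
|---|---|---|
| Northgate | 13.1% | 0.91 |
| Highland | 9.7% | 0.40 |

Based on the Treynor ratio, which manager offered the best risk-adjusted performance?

Highland

Northgate: Treynor = (13.1% − 2.4%) / 0.91 = 11.758
Highland: Treynor = (9.7% − 2.4%) / 0.40 = 18.250
Highest: Highland (18.250).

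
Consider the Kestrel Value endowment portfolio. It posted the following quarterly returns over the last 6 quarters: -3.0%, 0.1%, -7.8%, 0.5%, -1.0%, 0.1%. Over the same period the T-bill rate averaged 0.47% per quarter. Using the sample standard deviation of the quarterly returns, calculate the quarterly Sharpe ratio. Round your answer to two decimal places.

-0.73

μ = (-3 + 0.1 − 7.8 + 0.5 − 1 + 0.1) / 6 = -11.10 / 6 = -1.8500%
Sample std dev = √[50.5750 / 5] = 3.1804%
Sharpe = (μ − rf) / σ = (-1.8500 − 0.47) / 3.1804 = -2.3200 / 3.1804 = -0.7295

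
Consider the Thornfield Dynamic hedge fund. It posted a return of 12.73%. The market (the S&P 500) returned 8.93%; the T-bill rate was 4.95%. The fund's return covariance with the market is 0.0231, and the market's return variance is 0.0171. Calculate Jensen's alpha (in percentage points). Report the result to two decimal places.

β = Cov / Var = 0.0231 / 0.0171 = 1.3509
E[R] = Rf + β(Rm − Rf) = 4.95% + 1.3509 × (8.93% − 4.95%) = 10.3266%
α = Rp − E[R] = 12.73% − 10.3266% = 2.4034

2.40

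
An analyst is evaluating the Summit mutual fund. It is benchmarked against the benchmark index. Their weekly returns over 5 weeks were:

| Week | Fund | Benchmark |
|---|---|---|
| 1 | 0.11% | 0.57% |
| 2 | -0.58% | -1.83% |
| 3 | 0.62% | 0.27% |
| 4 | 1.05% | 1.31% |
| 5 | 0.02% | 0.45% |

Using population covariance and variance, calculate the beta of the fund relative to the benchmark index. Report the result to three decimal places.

0.449

r̄p = 0.2440%,  r̄m = 0.1540%
Cov = Σ(rp − r̄p)(rm − r̄m) / 5 = 0.4976
Var(rm) = Σ(rm − r̄m)² / 5 = 1.1093
β = Cov / Var = 0.4976 / 1.1093 = 0.4486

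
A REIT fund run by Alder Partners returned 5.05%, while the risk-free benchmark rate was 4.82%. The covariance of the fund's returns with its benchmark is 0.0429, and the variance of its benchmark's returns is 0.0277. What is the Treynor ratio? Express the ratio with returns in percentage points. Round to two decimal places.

0.15

β = Cov / Var = 0.0429 / 0.0277 = 1.5487
Treynor = (Rp − Rf) / β = (5.05% − 4.82%) / 1.5487 = 0.23 / 1.5487 = 0.1485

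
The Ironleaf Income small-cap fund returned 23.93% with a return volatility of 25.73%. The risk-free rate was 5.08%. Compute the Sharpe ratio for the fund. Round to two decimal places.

0.73

Sharpe = (Rp − Rf) / σp = (23.93% − 5.08%) / 25.73% = 18.85% / 25.73% = 0.7326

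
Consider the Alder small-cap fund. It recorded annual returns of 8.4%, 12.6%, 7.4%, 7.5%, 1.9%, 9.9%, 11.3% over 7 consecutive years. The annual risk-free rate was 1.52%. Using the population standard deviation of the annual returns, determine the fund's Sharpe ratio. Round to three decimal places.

2.149

r̄ = (8.4 + 12.6 + 7.4 + 7.5 + 1.9 + 9.9 + 11.3) / 7 = 59.00 / 7 = 8.4286%
Σ(r − r̄)² = 72.3543; population σ = √(72.3543/7) = 3.2150%
Sharpe = (r̄ − rf) / σ = (8.4286 − 1.52) / 3.2150 = 6.9086 / 3.2150 = 2.1489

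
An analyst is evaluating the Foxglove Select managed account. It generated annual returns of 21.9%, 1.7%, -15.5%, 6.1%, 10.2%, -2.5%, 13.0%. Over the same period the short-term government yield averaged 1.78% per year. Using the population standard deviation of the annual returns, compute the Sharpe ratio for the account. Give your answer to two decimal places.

0.29

r̄ = (21.9 + 1.7 − 15.5 + 6.1 + 10.2 − 2.5 + 13) / 7 = 34.90 / 7 = 4.9857%
Population σ = √[Σ(r − r̄)² / 7] = √[865.2486 / 7] = √123.6069 = 11.1179%
Sharpe = (r̄ − rf) / σ = (4.9857 − 1.78) / 11.1179 = 3.2057 / 11.1179 = 0.2883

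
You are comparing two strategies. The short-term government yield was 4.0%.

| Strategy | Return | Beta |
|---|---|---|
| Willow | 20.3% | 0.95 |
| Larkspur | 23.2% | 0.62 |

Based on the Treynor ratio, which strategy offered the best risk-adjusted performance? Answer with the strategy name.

Larkspur

Willow: Treynor = (20.3% − 4.0%) / 0.95 = 17.158
Larkspur: Treynor = (23.2% − 4.0%) / 0.62 = 30.968
Highest: Larkspur (30.968).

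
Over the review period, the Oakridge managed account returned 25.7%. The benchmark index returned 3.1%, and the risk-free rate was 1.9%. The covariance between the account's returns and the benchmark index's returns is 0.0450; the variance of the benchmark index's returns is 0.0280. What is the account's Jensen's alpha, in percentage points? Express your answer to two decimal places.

β = Cov / Var = 0.0450 / 0.0280 = 1.6071
E[R] = Rf + β(Rm − Rf) = 1.9% + 1.6071 × (3.1% − 1.9%) = 3.8285%
α = Rp − E[R] = 25.7% − 3.8285% = 21.8715

21.87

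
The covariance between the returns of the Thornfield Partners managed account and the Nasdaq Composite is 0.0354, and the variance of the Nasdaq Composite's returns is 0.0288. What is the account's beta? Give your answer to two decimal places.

β = Cov(Rp, Rm) / Var(Rm) = 0.0354 / 0.0288 = 1.2292

1.23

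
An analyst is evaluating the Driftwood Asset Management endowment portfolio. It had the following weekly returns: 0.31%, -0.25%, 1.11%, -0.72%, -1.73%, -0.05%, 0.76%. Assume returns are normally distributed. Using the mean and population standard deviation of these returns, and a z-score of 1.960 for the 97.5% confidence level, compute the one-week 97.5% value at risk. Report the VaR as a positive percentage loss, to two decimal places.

1.81

r̄ = (0.31 − 0.25 + 1.11 − 0.72 − 1.73 − 0.05 + 0.76) / 7 = -0.570 / 7 = -0.0814%
Population σ = √[Σ(r − r̄)² / 7] = √[5.4357 / 7] = √0.7765 = 0.8812%
VaR = −(r̄ − z·σ) = −(-0.0814 − 1.960 × 0.8812) = −(-1.8086) = 1.8086%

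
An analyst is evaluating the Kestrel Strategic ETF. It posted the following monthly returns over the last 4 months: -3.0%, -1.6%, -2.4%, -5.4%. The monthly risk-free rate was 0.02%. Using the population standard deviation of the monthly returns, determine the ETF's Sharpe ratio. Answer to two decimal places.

-2.20

μ = (-3 − 1.6 − 2.4 − 5.4) / 4 = -3.1000%
Σ(r − μ)² = (-3 − (-3.1000))² + (-1.6 − (-3.1000))² + (-2.4 − (-3.1000))² + … = 8.0400
population σ = √(8.0400 / 4) = √2.0100 = 1.4177%
Sharpe = (μ − rf) / σ = (-3.1000 − 0.02) / 1.4177 = -3.1200 / 1.4177 = -2.2007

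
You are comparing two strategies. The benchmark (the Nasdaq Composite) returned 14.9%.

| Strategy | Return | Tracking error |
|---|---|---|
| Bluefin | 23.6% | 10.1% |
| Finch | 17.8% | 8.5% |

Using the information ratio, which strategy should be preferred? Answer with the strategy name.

Bluefin: IR = (23.6% − 14.9%) / 10.1% = 0.861
Finch: IR = (17.8% − 14.9%) / 8.5% = 0.341
Highest: Bluefin (0.861).

Bluefin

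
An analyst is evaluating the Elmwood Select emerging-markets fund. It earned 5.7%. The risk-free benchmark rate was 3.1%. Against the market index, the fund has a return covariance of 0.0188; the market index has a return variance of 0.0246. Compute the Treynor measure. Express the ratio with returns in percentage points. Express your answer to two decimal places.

β = Cov / Var = 0.0188 / 0.0246 = 0.7642
Treynor = (Rp − Rf) / β = (5.7% − 3.1%) / 0.7642 = 2.60 / 0.7642 = 3.4023

3.40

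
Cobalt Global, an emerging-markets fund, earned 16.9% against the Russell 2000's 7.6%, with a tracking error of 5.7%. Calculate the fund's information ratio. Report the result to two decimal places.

1.63

IR = (Rp − Rb) / TE = (16.9% − 7.6%) / 5.7% = 9.30% / 5.7% = 1.6316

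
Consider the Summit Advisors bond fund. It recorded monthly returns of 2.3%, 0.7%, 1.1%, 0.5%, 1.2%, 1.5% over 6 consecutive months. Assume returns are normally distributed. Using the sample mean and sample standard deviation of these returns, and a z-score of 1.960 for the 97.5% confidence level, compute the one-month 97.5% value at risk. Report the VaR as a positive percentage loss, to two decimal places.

0.04

μ = (2.3 + 0.7 + 1.1 + 0.5 + 1.2 + 1.5) / 6 = 7.30 / 6 = 1.2167%
Σ(r − μ)² = 2.0483; sample σ = √(2.0483/5) = 0.6400%
VaR = −(μ − z·σ) = −(1.2167 − 1.960 × 0.6400) = −(-0.0377) = 0.0377%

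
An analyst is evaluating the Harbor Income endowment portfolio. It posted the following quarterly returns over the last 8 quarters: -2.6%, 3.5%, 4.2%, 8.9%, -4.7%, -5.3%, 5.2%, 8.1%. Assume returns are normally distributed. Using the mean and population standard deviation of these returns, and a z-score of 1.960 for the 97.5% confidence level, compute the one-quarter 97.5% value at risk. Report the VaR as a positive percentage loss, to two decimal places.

8.15

r̄ = (-2.6 + 3.5 + 4.2 + 8.9 − 4.7 − 5.3 + 5.2 + 8.1) / 8 = 17.30 / 8 = 2.1625%
Population σ = √[Σ(r − r̄)² / 8] = √[221.2788 / 8] = √27.6599 = 5.2593%
VaR = −(r̄ − z·σ) = −(2.1625 − 1.960 × 5.2593) = −(-8.1457) = 8.1457%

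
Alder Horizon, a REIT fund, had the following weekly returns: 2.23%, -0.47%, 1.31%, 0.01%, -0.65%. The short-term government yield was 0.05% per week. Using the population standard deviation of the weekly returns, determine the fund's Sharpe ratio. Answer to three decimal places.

r̄ = (2.23 − 0.47 + 1.31 + 0.01 − 0.65) / 5 = 2.430 / 5 = 0.4860%
Σ(r − r̄)² = 6.1515; population σ = √(6.1515/5) = 1.1092%
Sharpe = (r̄ − rf) / σ = (0.4860 − 0.05) / 1.1092 = 0.4360 / 1.1092 = 0.3931

0.393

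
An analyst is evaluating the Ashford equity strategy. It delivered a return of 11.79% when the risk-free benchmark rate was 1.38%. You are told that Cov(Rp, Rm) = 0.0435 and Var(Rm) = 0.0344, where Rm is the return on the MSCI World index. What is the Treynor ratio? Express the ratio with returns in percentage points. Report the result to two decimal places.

β = Cov / Var = 0.0435 / 0.0344 = 1.2645
Treynor = (Rp − Rf) / β = (11.79% − 1.38%) / 1.2645 = 10.41 / 1.2645 = 8.2325

8.23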